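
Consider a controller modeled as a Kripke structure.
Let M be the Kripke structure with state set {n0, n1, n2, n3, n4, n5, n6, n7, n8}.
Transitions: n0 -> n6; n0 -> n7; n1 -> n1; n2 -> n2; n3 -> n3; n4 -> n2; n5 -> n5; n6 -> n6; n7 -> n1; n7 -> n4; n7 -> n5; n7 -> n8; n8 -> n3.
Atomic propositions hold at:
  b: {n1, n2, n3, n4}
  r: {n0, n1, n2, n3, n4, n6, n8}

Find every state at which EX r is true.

Sat(EX r) = {s : some successor in {n0, n1, n2, n3, n4, n6, n8}} = {n0, n1, n2, n3, n4, n6, n7, n8}

{n0, n1, n2, n3, n4, n6, n7, n8}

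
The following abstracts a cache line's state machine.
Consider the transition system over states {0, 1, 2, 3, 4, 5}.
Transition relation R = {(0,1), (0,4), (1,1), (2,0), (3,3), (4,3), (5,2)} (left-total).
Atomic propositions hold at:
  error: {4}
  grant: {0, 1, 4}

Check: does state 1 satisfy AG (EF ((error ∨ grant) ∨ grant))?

Yes

Sat(error ∨ grant) = {0, 1, 4}
Sat((error ∨ grant) ∨ grant) = {0, 1, 4}
EF ((error ∨ grant) ∨ grant): least fixpoint, start Z0 = {0, 1, 4}, add states with some successor in Z. Z1 = {0, 1, 2, 4}; Z2 = {0, 1, 2, 4, 5}; fixed.
Sat(EF ((error ∨ grant) ∨ grant)) = {0, 1, 2, 4, 5}
AG (EF ((error ∨ grant) ∨ grant)): greatest fixpoint, start Z0 = {0, 1, 2, 4, 5}, keep only states in Sat with every successor in Z. Z1 = {0, 1, 2, 5}; Z2 = {1, 2, 5}; Z3 = {1, 5}; Z4 = {1}; fixed.
Sat(AG (EF ((error ∨ grant) ∨ grant))) = {1}
1 ∈ Sat(AG (EF ((error ∨ grant) ∨ grant))) = {1}, so the formula holds at 1.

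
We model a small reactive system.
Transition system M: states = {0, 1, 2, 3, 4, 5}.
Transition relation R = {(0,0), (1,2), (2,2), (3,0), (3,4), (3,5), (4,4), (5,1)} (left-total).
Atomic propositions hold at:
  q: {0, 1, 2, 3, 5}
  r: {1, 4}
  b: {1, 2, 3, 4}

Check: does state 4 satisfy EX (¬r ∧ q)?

Sat(¬r) = {0, 2, 3, 5}
Sat(¬r ∧ q) = {0, 2, 3, 5}
Sat(EX (¬r ∧ q)) = {s : some successor in {0, 2, 3, 5}} = {0, 1, 2, 3}
4 ∉ Sat(EX (¬r ∧ q)) = {0, 1, 2, 3}, so the formula does not hold at 4.

No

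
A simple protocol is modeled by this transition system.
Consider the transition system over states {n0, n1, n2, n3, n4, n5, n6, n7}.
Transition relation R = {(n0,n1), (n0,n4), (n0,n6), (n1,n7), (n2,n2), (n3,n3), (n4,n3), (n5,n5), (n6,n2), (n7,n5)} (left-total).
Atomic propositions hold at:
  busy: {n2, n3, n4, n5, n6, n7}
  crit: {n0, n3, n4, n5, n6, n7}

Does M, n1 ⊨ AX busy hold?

Yes

Sat(AX busy) = {s : every successor in {n2, n3, n4, n5, n6, n7}} = {n1, n2, n3, n4, n5, n6, n7}
n1 ∈ Sat(AX busy) = {n1, n2, n3, n4, n5, n6, n7}, so the formula holds at n1.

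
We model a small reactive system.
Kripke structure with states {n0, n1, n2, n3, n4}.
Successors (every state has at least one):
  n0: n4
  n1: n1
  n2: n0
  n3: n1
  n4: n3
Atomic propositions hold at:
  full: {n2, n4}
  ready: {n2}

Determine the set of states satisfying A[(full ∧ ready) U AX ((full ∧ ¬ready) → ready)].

{n1, n2, n3, n4}

Sat(full ∧ ready) = {n2}
Sat(¬ready) = {n0, n1, n3, n4}
Sat(full ∧ ¬ready) = {n4}
Sat((full ∧ ¬ready) → ready) = {n0, n1, n2, n3}
Sat(AX ((full ∧ ¬ready) → ready)) = {s : every successor in {n0, n1, n2, n3}} = {n1, n2, n3, n4}
A[(full ∧ ready) U AX ((full ∧ ¬ready) → ready)]: least fixpoint, start Z0 = Sat(AX ((full ∧ ¬ready) → ready)) = {n1, n2, n3, n4}, add states in Sat(full ∧ ready) with every successor in Z. Already a fixed point.
Sat(A[(full ∧ ready) U AX ((full ∧ ¬ready) → ready)]) = {n1, n2, n3, n4}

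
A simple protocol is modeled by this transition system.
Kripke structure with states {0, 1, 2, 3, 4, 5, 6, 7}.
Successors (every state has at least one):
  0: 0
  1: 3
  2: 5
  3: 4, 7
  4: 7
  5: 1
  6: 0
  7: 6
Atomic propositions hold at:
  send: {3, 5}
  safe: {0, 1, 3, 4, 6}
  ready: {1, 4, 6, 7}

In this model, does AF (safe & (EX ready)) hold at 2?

Yes

Sat(EX ready) = {s : some successor in {1, 4, 6, 7}} = {3, 4, 5, 7}
Sat(safe & (EX ready)) = {3, 4}
AF (safe & (EX ready)): least fixpoint, start Z0 = {3, 4}, add states with every successor in Z. Z1 = {1, 3, 4}; Z2 = {1, 3, 4, 5}; Z3 = {1, 2, 3, 4, 5}; fixed.
Sat(AF (safe & (EX ready))) = {1, 2, 3, 4, 5}
2 ∈ Sat(AF (safe & (EX ready))) = {1, 2, 3, 4, 5}, so the formula holds at 2.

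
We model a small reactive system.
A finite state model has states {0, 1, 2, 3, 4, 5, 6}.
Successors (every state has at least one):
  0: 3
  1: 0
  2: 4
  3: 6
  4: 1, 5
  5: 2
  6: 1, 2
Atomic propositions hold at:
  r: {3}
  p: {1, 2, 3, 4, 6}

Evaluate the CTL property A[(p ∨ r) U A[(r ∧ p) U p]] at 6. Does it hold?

Sat(p ∨ r) = {1, 2, 3, 4, 6}
Sat(r ∧ p) = {3}
A[(r ∧ p) U p]: least fixpoint, start Z0 = Sat(p) = {1, 2, 3, 4, 6}, add states in Sat(r ∧ p) with every successor in Z. Already a fixed point.
Sat(A[(r ∧ p) U p]) = {1, 2, 3, 4, 6}
A[(p ∨ r) U A[(r ∧ p) U p]]: least fixpoint, start Z0 = Sat(A[(r ∧ p) U p]) = {1, 2, 3, 4, 6}, add states in Sat(p ∨ r) with every successor in Z. Already a fixed point.
Sat(A[(p ∨ r) U A[(r ∧ p) U p]]) = {1, 2, 3, 4, 6}
6 ∈ Sat(A[(p ∨ r) U A[(r ∧ p) U p]]) = {1, 2, 3, 4, 6}, so the formula holds at 6.

Yes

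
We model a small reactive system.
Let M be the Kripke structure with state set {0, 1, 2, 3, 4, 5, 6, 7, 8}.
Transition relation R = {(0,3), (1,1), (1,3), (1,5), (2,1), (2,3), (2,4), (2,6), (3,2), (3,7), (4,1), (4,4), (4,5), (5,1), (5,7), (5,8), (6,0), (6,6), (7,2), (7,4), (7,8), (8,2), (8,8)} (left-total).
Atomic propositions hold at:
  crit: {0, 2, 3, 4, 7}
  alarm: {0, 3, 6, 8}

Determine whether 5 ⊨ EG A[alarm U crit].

A[alarm U crit]: least fixpoint, start Z0 = Sat(crit) = {0, 2, 3, 4, 7}, add states in Sat(alarm) with every successor in Z. Already a fixed point.
Sat(A[alarm U crit]) = {0, 2, 3, 4, 7}
EG A[alarm U crit]: greatest fixpoint, start Z0 = {0, 2, 3, 4, 7}, keep only states in Sat with some successor in Z. Already a fixed point.
Sat(EG A[alarm U crit]) = {0, 2, 3, 4, 7}
5 ∉ Sat(EG A[alarm U crit]) = {0, 2, 3, 4, 7}, so the formula does not hold at 5.

No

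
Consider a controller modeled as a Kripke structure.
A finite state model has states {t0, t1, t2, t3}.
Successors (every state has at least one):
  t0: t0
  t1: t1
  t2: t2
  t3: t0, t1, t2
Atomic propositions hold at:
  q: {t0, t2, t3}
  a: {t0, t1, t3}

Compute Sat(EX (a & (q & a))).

Sat(q & a) = {t0, t3}
Sat(a & (q & a)) = {t0, t3}
Sat(EX (a & (q & a))) = {s : some successor in {t0, t3}} = {t0, t3}

{t0, t3}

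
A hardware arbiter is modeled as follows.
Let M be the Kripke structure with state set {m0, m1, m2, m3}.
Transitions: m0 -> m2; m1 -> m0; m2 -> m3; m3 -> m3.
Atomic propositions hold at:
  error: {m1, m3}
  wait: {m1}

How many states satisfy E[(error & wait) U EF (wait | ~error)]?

Sat(error & wait) = {m1}
Sat(~error) = {m0, m2}
Sat(wait | ~error) = {m0, m1, m2}
EF (wait | ~error): least fixpoint, start Z0 = {m0, m1, m2}, add states with some successor in Z. Already a fixed point.
Sat(EF (wait | ~error)) = {m0, m1, m2}
E[(error & wait) U EF (wait | ~error)]: least fixpoint, start Z0 = Sat(EF (wait | ~error)) = {m0, m1, m2}, add states in Sat(error & wait) with some successor in Z. Already a fixed point.
Sat(E[(error & wait) U EF (wait | ~error)]) = {m0, m1, m2}
|Sat(E[(error & wait) U EF (wait | ~error)])| = |{m0, m1, m2}| = 3.

3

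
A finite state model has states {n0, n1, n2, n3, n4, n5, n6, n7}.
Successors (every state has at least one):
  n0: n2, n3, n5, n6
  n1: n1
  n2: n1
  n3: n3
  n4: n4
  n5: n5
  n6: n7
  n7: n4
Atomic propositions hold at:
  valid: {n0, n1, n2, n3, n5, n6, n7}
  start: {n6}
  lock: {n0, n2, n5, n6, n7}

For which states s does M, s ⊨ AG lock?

AG lock: greatest fixpoint, start Z0 = {n0, n2, n5, n6, n7}, keep only states in Sat with every successor in Z. Z1 = {n5, n6}; Z2 = {n5}; fixed.
Sat(AG lock) = {n5}

{n5}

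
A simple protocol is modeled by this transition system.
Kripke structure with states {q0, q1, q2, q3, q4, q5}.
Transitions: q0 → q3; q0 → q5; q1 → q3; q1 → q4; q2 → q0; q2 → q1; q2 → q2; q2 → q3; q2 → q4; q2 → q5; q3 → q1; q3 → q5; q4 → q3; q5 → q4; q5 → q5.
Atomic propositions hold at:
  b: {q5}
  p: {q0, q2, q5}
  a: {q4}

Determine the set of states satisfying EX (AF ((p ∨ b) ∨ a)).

Sat(p ∨ b) = {q0, q2, q5}
Sat((p ∨ b) ∨ a) = {q0, q2, q4, q5}
AF ((p ∨ b) ∨ a): least fixpoint, start Z0 = {q0, q2, q4, q5}, add states with every successor in Z. Already a fixed point.
Sat(AF ((p ∨ b) ∨ a)) = {q0, q2, q4, q5}
Sat(EX (AF ((p ∨ b) ∨ a))) = {s : some successor in {q0, q2, q4, q5}} = {q0, q1, q2, q3, q5}

{q0, q1, q2, q3, q5}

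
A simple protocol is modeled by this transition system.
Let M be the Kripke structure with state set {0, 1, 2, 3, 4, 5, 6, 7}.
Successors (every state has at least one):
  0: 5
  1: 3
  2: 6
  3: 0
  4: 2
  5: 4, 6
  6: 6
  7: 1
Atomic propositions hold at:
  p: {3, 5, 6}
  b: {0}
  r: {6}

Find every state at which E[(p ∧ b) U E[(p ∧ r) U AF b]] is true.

{0, 1, 3, 7}

Sat(p ∧ b) = ∅
Sat(p ∧ r) = {6}
AF b: least fixpoint, start Z0 = {0}, add states with every successor in Z. Z1 = {0, 3}; Z2 = {0, 1, 3}; Z3 = {0, 1, 3, 7}; fixed.
Sat(AF b) = {0, 1, 3, 7}
E[(p ∧ r) U AF b]: least fixpoint, start Z0 = Sat(AF b) = {0, 1, 3, 7}, add states in Sat(p ∧ r) with some successor in Z. Already a fixed point.
Sat(E[(p ∧ r) U AF b]) = {0, 1, 3, 7}
E[(p ∧ b) U E[(p ∧ r) U AF b]]: least fixpoint, start Z0 = Sat(E[(p ∧ r) U AF b]) = {0, 1, 3, 7}, add states in Sat(p ∧ b) with some successor in Z. Already a fixed point.
Sat(E[(p ∧ b) U E[(p ∧ r) U AF b]]) = {0, 1, 3, 7}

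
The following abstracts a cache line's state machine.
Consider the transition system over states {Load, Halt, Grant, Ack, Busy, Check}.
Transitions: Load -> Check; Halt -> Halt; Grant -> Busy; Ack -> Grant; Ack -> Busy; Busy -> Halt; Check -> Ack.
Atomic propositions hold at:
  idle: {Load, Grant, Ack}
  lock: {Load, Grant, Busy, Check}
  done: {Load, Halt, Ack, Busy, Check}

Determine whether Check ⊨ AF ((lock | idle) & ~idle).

Yes

Sat(lock | idle) = {Load, Grant, Ack, Busy, Check}
Sat(~idle) = {Halt, Busy, Check}
Sat((lock | idle) & ~idle) = {Busy, Check}
AF ((lock | idle) & ~idle): least fixpoint, start Z0 = {Busy, Check}, add states with every successor in Z. Z1 = {Load, Grant, Busy, Check}; Z2 = {Load, Grant, Ack, Busy, Check}; fixed.
Sat(AF ((lock | idle) & ~idle)) = {Load, Grant, Ack, Busy, Check}
Check ∈ Sat(AF ((lock | idle) & ~idle)) = {Load, Grant, Ack, Busy, Check}, so the formula holds at Check.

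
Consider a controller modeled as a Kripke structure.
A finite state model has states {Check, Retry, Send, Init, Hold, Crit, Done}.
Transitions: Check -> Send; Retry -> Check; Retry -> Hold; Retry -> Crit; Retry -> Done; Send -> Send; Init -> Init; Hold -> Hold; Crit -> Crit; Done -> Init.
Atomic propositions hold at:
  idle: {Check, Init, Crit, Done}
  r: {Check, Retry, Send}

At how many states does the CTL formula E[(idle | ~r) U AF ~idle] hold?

Sat(~r) = {Init, Hold, Crit, Done}
Sat(idle | ~r) = {Check, Init, Hold, Crit, Done}
Sat(~idle) = {Retry, Send, Hold}
AF ~idle: least fixpoint, start Z0 = {Retry, Send, Hold}, add states with every successor in Z. Z1 = {Check, Retry, Send, Hold}; fixed.
Sat(AF ~idle) = {Check, Retry, Send, Hold}
E[(idle | ~r) U AF ~idle]: least fixpoint, start Z0 = Sat(AF ~idle) = {Check, Retry, Send, Hold}, add states in Sat(idle | ~r) with some successor in Z. Already a fixed point.
Sat(E[(idle | ~r) U AF ~idle]) = {Check, Retry, Send, Hold}
|Sat(E[(idle | ~r) U AF ~idle])| = |{Check, Retry, Send, Hold}| = 4.

4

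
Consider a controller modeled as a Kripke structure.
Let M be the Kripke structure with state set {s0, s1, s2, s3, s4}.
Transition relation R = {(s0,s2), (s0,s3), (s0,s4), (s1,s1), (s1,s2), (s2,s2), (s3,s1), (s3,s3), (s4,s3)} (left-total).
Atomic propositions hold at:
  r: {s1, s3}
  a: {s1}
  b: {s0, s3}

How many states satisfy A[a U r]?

2

A[a U r]: least fixpoint, start Z0 = Sat(r) = {s1, s3}, add states in Sat(a) with every successor in Z. Already a fixed point.
Sat(A[a U r]) = {s1, s3}
|Sat(A[a U r])| = |{s1, s3}| = 2.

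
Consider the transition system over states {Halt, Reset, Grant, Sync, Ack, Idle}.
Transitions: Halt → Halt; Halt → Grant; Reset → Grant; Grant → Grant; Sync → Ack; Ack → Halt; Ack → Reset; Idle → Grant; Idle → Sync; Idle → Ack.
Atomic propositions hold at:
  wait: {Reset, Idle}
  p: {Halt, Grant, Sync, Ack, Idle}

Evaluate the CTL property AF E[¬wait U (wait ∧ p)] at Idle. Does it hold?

Sat(¬wait) = {Halt, Grant, Sync, Ack}
Sat(wait ∧ p) = {Idle}
E[¬wait U (wait ∧ p)]: least fixpoint, start Z0 = Sat((wait ∧ p)) = {Idle}, add states in Sat(¬wait) with some successor in Z. Already a fixed point.
Sat(E[¬wait U (wait ∧ p)]) = {Idle}
AF E[¬wait U (wait ∧ p)]: least fixpoint, start Z0 = {Idle}, add states with every successor in Z. Already a fixed point.
Sat(AF E[¬wait U (wait ∧ p)]) = {Idle}
Idle ∈ Sat(AF E[¬wait U (wait ∧ p)]) = {Idle}, so the formula holds at Idle.

Yes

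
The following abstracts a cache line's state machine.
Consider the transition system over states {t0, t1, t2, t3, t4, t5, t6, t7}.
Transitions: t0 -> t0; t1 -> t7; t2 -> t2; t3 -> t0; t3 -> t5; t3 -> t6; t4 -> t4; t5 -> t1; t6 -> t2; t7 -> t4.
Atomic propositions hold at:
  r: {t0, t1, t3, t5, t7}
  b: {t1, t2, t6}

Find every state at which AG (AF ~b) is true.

{t0, t1, t4, t5, t7}

Sat(~b) = {t0, t3, t4, t5, t7}
AF ~b: least fixpoint, start Z0 = {t0, t3, t4, t5, t7}, add states with every successor in Z. Z1 = {t0, t1, t3, t4, t5, t7}; fixed.
Sat(AF ~b) = {t0, t1, t3, t4, t5, t7}
AG (AF ~b): greatest fixpoint, start Z0 = {t0, t1, t3, t4, t5, t7}, keep only states in Sat with every successor in Z. Z1 = {t0, t1, t4, t5, t7}; fixed.
Sat(AG (AF ~b)) = {t0, t1, t4, t5, t7}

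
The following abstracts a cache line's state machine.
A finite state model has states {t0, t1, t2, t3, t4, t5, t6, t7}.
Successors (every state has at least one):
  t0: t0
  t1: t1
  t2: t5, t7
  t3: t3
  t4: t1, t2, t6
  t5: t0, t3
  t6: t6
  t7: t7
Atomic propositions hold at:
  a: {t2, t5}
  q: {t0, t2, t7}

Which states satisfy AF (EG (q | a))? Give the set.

{t0, t2, t5, t7}

Sat(q | a) = {t0, t2, t5, t7}
EG (q | a): greatest fixpoint, start Z0 = {t0, t2, t5, t7}, keep only states in Sat with some successor in Z. Already a fixed point.
Sat(EG (q | a)) = {t0, t2, t5, t7}
AF (EG (q | a)): least fixpoint, start Z0 = {t0, t2, t5, t7}, add states with every successor in Z. Already a fixed point.
Sat(AF (EG (q | a))) = {t0, t2, t5, t7}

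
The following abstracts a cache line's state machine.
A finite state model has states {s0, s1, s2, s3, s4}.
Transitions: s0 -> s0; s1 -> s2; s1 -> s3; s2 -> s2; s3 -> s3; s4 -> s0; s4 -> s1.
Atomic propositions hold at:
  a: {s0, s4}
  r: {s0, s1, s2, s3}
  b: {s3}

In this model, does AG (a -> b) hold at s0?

Sat(a -> b) = {s1, s2, s3}
AG (a -> b): greatest fixpoint, start Z0 = {s1, s2, s3}, keep only states in Sat with every successor in Z. Already a fixed point.
Sat(AG (a -> b)) = {s1, s2, s3}
s0 ∉ Sat(AG (a -> b)) = {s1, s2, s3}, so the formula does not hold at s0.

No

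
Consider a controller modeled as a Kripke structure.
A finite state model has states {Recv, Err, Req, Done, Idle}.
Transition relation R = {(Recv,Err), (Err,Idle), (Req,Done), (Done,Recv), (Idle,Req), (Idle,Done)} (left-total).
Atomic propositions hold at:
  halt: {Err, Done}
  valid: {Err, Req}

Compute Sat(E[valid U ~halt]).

{Recv, Err, Req, Idle}

Sat(~halt) = {Recv, Req, Idle}
E[valid U ~halt]: least fixpoint, start Z0 = Sat(~halt) = {Recv, Req, Idle}, add states in Sat(valid) with some successor in Z. Z1 = {Recv, Err, Req, Idle}; fixed.
Sat(E[valid U ~halt]) = {Recv, Err, Req, Idle}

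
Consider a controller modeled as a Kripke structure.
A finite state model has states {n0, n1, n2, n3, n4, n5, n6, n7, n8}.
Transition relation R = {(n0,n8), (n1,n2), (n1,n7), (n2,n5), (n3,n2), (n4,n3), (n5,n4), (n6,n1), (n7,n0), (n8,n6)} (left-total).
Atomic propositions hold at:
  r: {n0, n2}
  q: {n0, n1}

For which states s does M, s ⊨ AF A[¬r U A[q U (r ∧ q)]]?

Sat(¬r) = {n1, n3, n4, n5, n6, n7, n8}
Sat(r ∧ q) = {n0}
A[q U (r ∧ q)]: least fixpoint, start Z0 = Sat((r ∧ q)) = {n0}, add states in Sat(q) with every successor in Z. Already a fixed point.
Sat(A[q U (r ∧ q)]) = {n0}
A[¬r U A[q U (r ∧ q)]]: least fixpoint, start Z0 = Sat(A[q U (r ∧ q)]) = {n0}, add states in Sat(¬r) with every successor in Z. Z1 = {n0, n7}; fixed.
Sat(A[¬r U A[q U (r ∧ q)]]) = {n0, n7}
AF A[¬r U A[q U (r ∧ q)]]: least fixpoint, start Z0 = {n0, n7}, add states with every successor in Z. Already a fixed point.
Sat(AF A[¬r U A[q U (r ∧ q)]]) = {n0, n7}

{n0, n7}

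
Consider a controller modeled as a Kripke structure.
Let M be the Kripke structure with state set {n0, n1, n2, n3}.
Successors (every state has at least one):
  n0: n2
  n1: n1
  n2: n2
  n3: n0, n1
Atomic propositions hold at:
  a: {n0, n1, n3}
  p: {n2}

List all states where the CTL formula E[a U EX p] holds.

Sat(EX p) = {s : some successor in {n2}} = {n0, n2}
E[a U EX p]: least fixpoint, start Z0 = Sat(EX p) = {n0, n2}, add states in Sat(a) with some successor in Z. Z1 = {n0, n2, n3}; fixed.
Sat(E[a U EX p]) = {n0, n2, n3}

{n0, n2, n3}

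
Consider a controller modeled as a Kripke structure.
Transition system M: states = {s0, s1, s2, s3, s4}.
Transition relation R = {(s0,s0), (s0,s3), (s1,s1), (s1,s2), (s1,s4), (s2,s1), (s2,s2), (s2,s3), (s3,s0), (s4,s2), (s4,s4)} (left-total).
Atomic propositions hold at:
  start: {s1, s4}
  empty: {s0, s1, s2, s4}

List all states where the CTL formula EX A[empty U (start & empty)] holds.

Sat(start & empty) = {s1, s4}
A[empty U (start & empty)]: least fixpoint, start Z0 = Sat((start & empty)) = {s1, s4}, add states in Sat(empty) with every successor in Z. Already a fixed point.
Sat(A[empty U (start & empty)]) = {s1, s4}
Sat(EX A[empty U (start & empty)]) = {s : some successor in {s1, s4}} = {s1, s2, s4}

{s1, s2, s4}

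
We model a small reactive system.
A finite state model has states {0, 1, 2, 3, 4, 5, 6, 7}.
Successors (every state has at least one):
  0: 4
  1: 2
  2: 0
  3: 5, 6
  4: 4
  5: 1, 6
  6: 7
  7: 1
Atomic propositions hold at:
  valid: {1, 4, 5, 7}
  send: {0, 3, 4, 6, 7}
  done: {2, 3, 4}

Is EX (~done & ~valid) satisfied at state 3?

Sat(~done) = {0, 1, 5, 6, 7}
Sat(~valid) = {0, 2, 3, 6}
Sat(~done & ~valid) = {0, 6}
Sat(EX (~done & ~valid)) = {s : some successor in {0, 6}} = {2, 3, 5}
3 ∈ Sat(EX (~done & ~valid)) = {2, 3, 5}, so the formula holds at 3.

Yes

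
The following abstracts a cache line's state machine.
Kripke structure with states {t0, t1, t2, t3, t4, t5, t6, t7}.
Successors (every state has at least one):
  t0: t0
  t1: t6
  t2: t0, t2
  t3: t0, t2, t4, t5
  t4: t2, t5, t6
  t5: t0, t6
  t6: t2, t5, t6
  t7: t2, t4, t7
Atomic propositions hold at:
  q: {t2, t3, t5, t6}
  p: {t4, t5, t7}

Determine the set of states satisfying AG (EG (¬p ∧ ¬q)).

Sat(¬p) = {t0, t1, t2, t3, t6}
Sat(¬q) = {t0, t1, t4, t7}
Sat(¬p ∧ ¬q) = {t0, t1}
EG (¬p ∧ ¬q): greatest fixpoint, start Z0 = {t0, t1}, keep only states in Sat with some successor in Z. Z1 = {t0}; fixed.
Sat(EG (¬p ∧ ¬q)) = {t0}
AG (EG (¬p ∧ ¬q)): greatest fixpoint, start Z0 = {t0}, keep only states in Sat with every successor in Z. Already a fixed point.
Sat(AG (EG (¬p ∧ ¬q))) = {t0}

{t0}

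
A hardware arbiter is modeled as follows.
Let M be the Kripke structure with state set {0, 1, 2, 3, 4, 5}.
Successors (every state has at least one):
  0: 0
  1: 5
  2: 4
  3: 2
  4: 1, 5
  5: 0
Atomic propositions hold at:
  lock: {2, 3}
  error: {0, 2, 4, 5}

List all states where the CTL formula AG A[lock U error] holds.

A[lock U error]: least fixpoint, start Z0 = Sat(error) = {0, 2, 4, 5}, add states in Sat(lock) with every successor in Z. Z1 = {0, 2, 3, 4, 5}; fixed.
Sat(A[lock U error]) = {0, 2, 3, 4, 5}
AG A[lock U error]: greatest fixpoint, start Z0 = {0, 2, 3, 4, 5}, keep only states in Sat with every successor in Z. Z1 = {0, 2, 3, 5}; Z2 = {0, 3, 5}; Z3 = {0, 5}; fixed.
Sat(AG A[lock U error]) = {0, 5}

{0, 5}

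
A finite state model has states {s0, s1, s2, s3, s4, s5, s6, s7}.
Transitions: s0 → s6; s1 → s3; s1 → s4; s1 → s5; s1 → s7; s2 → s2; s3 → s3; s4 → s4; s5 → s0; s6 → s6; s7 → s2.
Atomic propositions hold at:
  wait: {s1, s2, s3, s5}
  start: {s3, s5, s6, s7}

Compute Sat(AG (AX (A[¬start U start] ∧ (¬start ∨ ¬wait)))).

Sat(¬start) = {s0, s1, s2, s4}
A[¬start U start]: least fixpoint, start Z0 = Sat(start) = {s3, s5, s6, s7}, add states in Sat(¬start) with every successor in Z. Z1 = {s0, s3, s5, s6, s7}; fixed.
Sat(A[¬start U start]) = {s0, s3, s5, s6, s7}
Sat(¬wait) = {s0, s4, s6, s7}
Sat(¬start ∨ ¬wait) = {s0, s1, s2, s4, s6, s7}
Sat(A[¬start U start] ∧ (¬start ∨ ¬wait)) = {s0, s6, s7}
Sat(AX (A[¬start U start] ∧ (¬start ∨ ¬wait))) = {s : every successor in {s0, s6, s7}} = {s0, s5, s6}
AG (AX (A[¬start U start] ∧ (¬start ∨ ¬wait))): greatest fixpoint, start Z0 = {s0, s5, s6}, keep only states in Sat with every successor in Z. Already a fixed point.
Sat(AG (AX (A[¬start U start] ∧ (¬start ∨ ¬wait)))) = {s0, s5, s6}

{s0, s5, s6}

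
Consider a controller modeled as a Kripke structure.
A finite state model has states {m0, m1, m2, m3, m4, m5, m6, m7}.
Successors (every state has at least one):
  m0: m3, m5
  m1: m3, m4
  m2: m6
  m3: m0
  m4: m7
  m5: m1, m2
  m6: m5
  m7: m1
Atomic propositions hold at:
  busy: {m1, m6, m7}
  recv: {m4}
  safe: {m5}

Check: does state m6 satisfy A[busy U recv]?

No

A[busy U recv]: least fixpoint, start Z0 = Sat(recv) = {m4}, add states in Sat(busy) with every successor in Z. Already a fixed point.
Sat(A[busy U recv]) = {m4}
m6 ∉ Sat(A[busy U recv]) = {m4}, so the formula does not hold at m6.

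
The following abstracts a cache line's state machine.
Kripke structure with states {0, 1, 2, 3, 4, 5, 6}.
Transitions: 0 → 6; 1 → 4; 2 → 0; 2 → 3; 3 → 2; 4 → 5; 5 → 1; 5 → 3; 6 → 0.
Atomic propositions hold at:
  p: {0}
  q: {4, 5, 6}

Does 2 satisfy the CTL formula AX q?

Sat(AX q) = {s : every successor in {4, 5, 6}} = {0, 1, 4}
2 ∉ Sat(AX q) = {0, 1, 4}, so the formula does not hold at 2.

No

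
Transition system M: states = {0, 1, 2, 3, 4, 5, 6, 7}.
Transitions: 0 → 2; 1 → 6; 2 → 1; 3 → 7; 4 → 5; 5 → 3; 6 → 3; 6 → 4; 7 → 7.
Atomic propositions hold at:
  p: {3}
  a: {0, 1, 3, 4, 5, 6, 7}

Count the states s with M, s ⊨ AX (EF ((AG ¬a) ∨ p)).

6

Sat(¬a) = {2}
AG ¬a: greatest fixpoint, start Z0 = {2}, keep only states in Sat with every successor in Z. Z1 = ∅; fixed.
Sat(AG ¬a) = ∅
Sat((AG ¬a) ∨ p) = {3}
EF ((AG ¬a) ∨ p): least fixpoint, start Z0 = {3}, add states with some successor in Z. Z1 = {3, 5, 6}; Z2 = {1, 3, 4, 5, 6}; Z3 = {1, 2, 3, 4, 5, 6}; Z4 = {0, 1, 2, 3, 4, 5, 6}; fixed.
Sat(EF ((AG ¬a) ∨ p)) = {0, 1, 2, 3, 4, 5, 6}
Sat(AX (EF ((AG ¬a) ∨ p))) = {s : every successor in {0, 1, 2, 3, 4, 5, 6}} = {0, 1, 2, 4, 5, 6}
|Sat(AX (EF ((AG ¬a) ∨ p)))| = |{0, 1, 2, 4, 5, 6}| = 6.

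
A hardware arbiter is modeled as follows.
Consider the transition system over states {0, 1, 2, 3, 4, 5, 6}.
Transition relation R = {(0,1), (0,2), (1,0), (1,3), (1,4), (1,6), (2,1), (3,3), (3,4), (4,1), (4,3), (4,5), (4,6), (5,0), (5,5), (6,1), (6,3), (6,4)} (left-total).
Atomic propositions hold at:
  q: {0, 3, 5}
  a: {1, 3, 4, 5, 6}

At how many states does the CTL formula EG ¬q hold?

Sat(¬q) = {1, 2, 4, 6}
EG ¬q: greatest fixpoint, start Z0 = {1, 2, 4, 6}, keep only states in Sat with some successor in Z. Already a fixed point.
Sat(EG ¬q) = {1, 2, 4, 6}
|Sat(EG ¬q)| = |{1, 2, 4, 6}| = 4.

4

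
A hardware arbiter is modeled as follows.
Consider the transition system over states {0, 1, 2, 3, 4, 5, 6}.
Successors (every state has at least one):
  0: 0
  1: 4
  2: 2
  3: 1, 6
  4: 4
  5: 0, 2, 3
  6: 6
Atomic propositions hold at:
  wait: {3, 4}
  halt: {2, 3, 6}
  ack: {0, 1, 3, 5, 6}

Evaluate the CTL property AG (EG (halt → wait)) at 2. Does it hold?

No

Sat(halt → wait) = {0, 1, 3, 4, 5}
EG (halt → wait): greatest fixpoint, start Z0 = {0, 1, 3, 4, 5}, keep only states in Sat with some successor in Z. Already a fixed point.
Sat(EG (halt → wait)) = {0, 1, 3, 4, 5}
AG (EG (halt → wait)): greatest fixpoint, start Z0 = {0, 1, 3, 4, 5}, keep only states in Sat with every successor in Z. Z1 = {0, 1, 4}; fixed.
Sat(AG (EG (halt → wait))) = {0, 1, 4}
2 ∉ Sat(AG (EG (halt → wait))) = {0, 1, 4}, so the formula does not hold at 2.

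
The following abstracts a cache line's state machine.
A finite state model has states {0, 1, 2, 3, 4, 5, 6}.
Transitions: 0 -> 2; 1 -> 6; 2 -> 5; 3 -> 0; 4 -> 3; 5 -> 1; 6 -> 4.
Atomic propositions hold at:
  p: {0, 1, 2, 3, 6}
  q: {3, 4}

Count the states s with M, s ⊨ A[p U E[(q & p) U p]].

Sat(q & p) = {3}
E[(q & p) U p]: least fixpoint, start Z0 = Sat(p) = {0, 1, 2, 3, 6}, add states in Sat(q & p) with some successor in Z. Already a fixed point.
Sat(E[(q & p) U p]) = {0, 1, 2, 3, 6}
A[p U E[(q & p) U p]]: least fixpoint, start Z0 = Sat(E[(q & p) U p]) = {0, 1, 2, 3, 6}, add states in Sat(p) with every successor in Z. Already a fixed point.
Sat(A[p U E[(q & p) U p]]) = {0, 1, 2, 3, 6}
|Sat(A[p U E[(q & p) U p]])| = |{0, 1, 2, 3, 6}| = 5.

5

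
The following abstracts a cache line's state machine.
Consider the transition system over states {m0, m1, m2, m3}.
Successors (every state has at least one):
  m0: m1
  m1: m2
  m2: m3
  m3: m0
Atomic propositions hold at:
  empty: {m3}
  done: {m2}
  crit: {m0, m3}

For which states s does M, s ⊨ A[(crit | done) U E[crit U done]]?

Sat(crit | done) = {m0, m2, m3}
E[crit U done]: least fixpoint, start Z0 = Sat(done) = {m2}, add states in Sat(crit) with some successor in Z. Already a fixed point.
Sat(E[crit U done]) = {m2}
A[(crit | done) U E[crit U done]]: least fixpoint, start Z0 = Sat(E[crit U done]) = {m2}, add states in Sat(crit | done) with every successor in Z. Already a fixed point.
Sat(A[(crit | done) U E[crit U done]]) = {m2}

{m2}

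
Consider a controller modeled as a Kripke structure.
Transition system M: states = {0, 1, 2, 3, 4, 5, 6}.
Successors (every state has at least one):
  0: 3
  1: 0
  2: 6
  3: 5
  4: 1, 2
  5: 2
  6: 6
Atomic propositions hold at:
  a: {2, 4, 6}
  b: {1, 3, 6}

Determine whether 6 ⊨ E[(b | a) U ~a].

No

Sat(b | a) = {1, 2, 3, 4, 6}
Sat(~a) = {0, 1, 3, 5}
E[(b | a) U ~a]: least fixpoint, start Z0 = Sat(~a) = {0, 1, 3, 5}, add states in Sat(b | a) with some successor in Z. Z1 = {0, 1, 3, 4, 5}; fixed.
Sat(E[(b | a) U ~a]) = {0, 1, 3, 4, 5}
6 ∉ Sat(E[(b | a) U ~a]) = {0, 1, 3, 4, 5}, so the formula does not hold at 6.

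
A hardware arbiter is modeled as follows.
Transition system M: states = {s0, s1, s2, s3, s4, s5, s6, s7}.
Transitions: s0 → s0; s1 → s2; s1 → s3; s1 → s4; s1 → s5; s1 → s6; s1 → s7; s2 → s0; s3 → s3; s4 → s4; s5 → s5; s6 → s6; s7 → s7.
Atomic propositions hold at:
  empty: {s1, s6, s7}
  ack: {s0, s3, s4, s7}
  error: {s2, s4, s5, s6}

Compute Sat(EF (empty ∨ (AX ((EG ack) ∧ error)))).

{s1, s4, s6, s7}

EG ack: greatest fixpoint, start Z0 = {s0, s3, s4, s7}, keep only states in Sat with some successor in Z. Already a fixed point.
Sat(EG ack) = {s0, s3, s4, s7}
Sat((EG ack) ∧ error) = {s4}
Sat(AX ((EG ack) ∧ error)) = {s : every successor in {s4}} = {s4}
Sat(empty ∨ (AX ((EG ack) ∧ error))) = {s1, s4, s6, s7}
EF (empty ∨ (AX ((EG ack) ∧ error))): least fixpoint, start Z0 = {s1, s4, s6, s7}, add states with some successor in Z. Already a fixed point.
Sat(EF (empty ∨ (AX ((EG ack) ∧ error)))) = {s1, s4, s6, s7}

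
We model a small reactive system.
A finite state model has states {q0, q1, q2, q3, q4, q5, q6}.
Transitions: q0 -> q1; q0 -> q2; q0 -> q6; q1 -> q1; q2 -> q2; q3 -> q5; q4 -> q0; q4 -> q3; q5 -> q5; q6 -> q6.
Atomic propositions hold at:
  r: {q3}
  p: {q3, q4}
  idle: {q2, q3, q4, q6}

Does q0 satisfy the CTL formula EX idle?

Yes

Sat(EX idle) = {s : some successor in {q2, q3, q4, q6}} = {q0, q2, q4, q6}
q0 ∈ Sat(EX idle) = {q0, q2, q4, q6}, so the formula holds at q0.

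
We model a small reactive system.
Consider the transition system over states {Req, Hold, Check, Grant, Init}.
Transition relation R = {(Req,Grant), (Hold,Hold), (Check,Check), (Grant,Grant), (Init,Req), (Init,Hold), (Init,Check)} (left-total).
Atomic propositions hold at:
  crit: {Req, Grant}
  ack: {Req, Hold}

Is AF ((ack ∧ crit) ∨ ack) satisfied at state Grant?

No

Sat(ack ∧ crit) = {Req}
Sat((ack ∧ crit) ∨ ack) = {Req, Hold}
AF ((ack ∧ crit) ∨ ack): least fixpoint, start Z0 = {Req, Hold}, add states with every successor in Z. Already a fixed point.
Sat(AF ((ack ∧ crit) ∨ ack)) = {Req, Hold}
Grant ∉ Sat(AF ((ack ∧ crit) ∨ ack)) = {Req, Hold}, so the formula does not hold at Grant.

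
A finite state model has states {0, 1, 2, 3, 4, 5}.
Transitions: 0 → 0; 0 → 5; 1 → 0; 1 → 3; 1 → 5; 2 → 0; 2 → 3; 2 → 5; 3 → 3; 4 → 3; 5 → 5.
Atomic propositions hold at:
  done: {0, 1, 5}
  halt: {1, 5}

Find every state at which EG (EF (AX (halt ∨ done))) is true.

Sat(halt ∨ done) = {0, 1, 5}
Sat(AX (halt ∨ done)) = {s : every successor in {0, 1, 5}} = {0, 5}
EF (AX (halt ∨ done)): least fixpoint, start Z0 = {0, 5}, add states with some successor in Z. Z1 = {0, 1, 2, 5}; fixed.
Sat(EF (AX (halt ∨ done))) = {0, 1, 2, 5}
EG (EF (AX (halt ∨ done))): greatest fixpoint, start Z0 = {0, 1, 2, 5}, keep only states in Sat with some successor in Z. Already a fixed point.
Sat(EG (EF (AX (halt ∨ done)))) = {0, 1, 2, 5}

{0, 1, 2, 5}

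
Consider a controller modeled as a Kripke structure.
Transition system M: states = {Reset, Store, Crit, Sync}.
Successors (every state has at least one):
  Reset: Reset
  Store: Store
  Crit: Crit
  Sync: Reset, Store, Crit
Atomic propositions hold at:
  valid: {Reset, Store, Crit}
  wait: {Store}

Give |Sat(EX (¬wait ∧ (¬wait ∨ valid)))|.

3

Sat(¬wait) = {Reset, Crit, Sync}
Sat(¬wait ∨ valid) = {Reset, Store, Crit, Sync}
Sat(¬wait ∧ (¬wait ∨ valid)) = {Reset, Crit, Sync}
Sat(EX (¬wait ∧ (¬wait ∨ valid))) = {s : some successor in {Reset, Crit, Sync}} = {Reset, Crit, Sync}
|Sat(EX (¬wait ∧ (¬wait ∨ valid)))| = |{Reset, Crit, Sync}| = 3.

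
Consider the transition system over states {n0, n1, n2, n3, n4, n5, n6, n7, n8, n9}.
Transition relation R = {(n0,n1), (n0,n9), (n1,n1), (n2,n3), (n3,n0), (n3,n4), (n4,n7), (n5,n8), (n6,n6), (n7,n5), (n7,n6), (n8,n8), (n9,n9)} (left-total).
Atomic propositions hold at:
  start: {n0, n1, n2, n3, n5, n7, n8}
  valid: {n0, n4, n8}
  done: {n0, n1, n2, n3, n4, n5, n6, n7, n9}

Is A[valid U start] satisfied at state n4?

Yes

A[valid U start]: least fixpoint, start Z0 = Sat(start) = {n0, n1, n2, n3, n5, n7, n8}, add states in Sat(valid) with every successor in Z. Z1 = {n0, n1, n2, n3, n4, n5, n7, n8}; fixed.
Sat(A[valid U start]) = {n0, n1, n2, n3, n4, n5, n7, n8}
n4 ∈ Sat(A[valid U start]) = {n0, n1, n2, n3, n4, n5, n7, n8}, so the formula holds at n4.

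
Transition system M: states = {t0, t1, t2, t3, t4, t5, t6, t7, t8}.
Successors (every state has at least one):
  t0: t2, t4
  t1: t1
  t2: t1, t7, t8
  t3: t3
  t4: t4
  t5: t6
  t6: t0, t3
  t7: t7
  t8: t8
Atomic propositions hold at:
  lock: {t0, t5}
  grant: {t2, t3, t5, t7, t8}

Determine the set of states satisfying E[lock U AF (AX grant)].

{t3, t7, t8}

Sat(AX grant) = {s : every successor in {t2, t3, t5, t7, t8}} = {t3, t7, t8}
AF (AX grant): least fixpoint, start Z0 = {t3, t7, t8}, add states with every successor in Z. Already a fixed point.
Sat(AF (AX grant)) = {t3, t7, t8}
E[lock U AF (AX grant)]: least fixpoint, start Z0 = Sat(AF (AX grant)) = {t3, t7, t8}, add states in Sat(lock) with some successor in Z. Already a fixed point.
Sat(E[lock U AF (AX grant)]) = {t3, t7, t8}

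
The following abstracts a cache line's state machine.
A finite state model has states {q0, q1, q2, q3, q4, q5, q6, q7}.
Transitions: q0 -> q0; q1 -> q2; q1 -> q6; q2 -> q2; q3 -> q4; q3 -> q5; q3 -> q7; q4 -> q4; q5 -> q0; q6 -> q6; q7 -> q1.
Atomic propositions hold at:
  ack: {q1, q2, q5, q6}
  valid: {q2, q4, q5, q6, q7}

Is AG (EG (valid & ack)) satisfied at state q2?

Yes

Sat(valid & ack) = {q2, q5, q6}
EG (valid & ack): greatest fixpoint, start Z0 = {q2, q5, q6}, keep only states in Sat with some successor in Z. Z1 = {q2, q6}; fixed.
Sat(EG (valid & ack)) = {q2, q6}
AG (EG (valid & ack)): greatest fixpoint, start Z0 = {q2, q6}, keep only states in Sat with every successor in Z. Already a fixed point.
Sat(AG (EG (valid & ack))) = {q2, q6}
q2 ∈ Sat(AG (EG (valid & ack))) = {q2, q6}, so the formula holds at q2.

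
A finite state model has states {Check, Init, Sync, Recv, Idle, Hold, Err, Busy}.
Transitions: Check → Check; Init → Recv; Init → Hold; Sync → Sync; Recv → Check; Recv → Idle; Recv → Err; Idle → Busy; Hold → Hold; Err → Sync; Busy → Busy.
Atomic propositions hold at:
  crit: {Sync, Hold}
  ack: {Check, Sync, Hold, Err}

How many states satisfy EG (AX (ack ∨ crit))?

4

Sat(ack ∨ crit) = {Check, Sync, Hold, Err}
Sat(AX (ack ∨ crit)) = {s : every successor in {Check, Sync, Hold, Err}} = {Check, Sync, Hold, Err}
EG (AX (ack ∨ crit)): greatest fixpoint, start Z0 = {Check, Sync, Hold, Err}, keep only states in Sat with some successor in Z. Already a fixed point.
Sat(EG (AX (ack ∨ crit))) = {Check, Sync, Hold, Err}
|Sat(EG (AX (ack ∨ crit)))| = |{Check, Sync, Hold, Err}| = 4.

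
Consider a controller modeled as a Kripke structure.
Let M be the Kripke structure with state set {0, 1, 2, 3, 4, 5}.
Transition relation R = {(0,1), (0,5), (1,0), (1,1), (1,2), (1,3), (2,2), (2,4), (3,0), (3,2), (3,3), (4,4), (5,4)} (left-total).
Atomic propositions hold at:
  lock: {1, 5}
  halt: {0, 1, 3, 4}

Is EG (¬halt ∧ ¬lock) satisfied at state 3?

No

Sat(¬halt) = {2, 5}
Sat(¬lock) = {0, 2, 3, 4}
Sat(¬halt ∧ ¬lock) = {2}
EG (¬halt ∧ ¬lock): greatest fixpoint, start Z0 = {2}, keep only states in Sat with some successor in Z. Already a fixed point.
Sat(EG (¬halt ∧ ¬lock)) = {2}
3 ∉ Sat(EG (¬halt ∧ ¬lock)) = {2}, so the formula does not hold at 3.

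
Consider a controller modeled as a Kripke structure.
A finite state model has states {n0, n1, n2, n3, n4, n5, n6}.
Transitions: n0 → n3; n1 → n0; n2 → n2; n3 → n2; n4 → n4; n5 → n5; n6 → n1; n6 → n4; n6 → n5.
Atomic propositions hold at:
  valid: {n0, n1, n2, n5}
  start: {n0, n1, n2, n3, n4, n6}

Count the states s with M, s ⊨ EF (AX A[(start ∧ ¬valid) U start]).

Sat(¬valid) = {n3, n4, n6}
Sat(start ∧ ¬valid) = {n3, n4, n6}
A[(start ∧ ¬valid) U start]: least fixpoint, start Z0 = Sat(start) = {n0, n1, n2, n3, n4, n6}, add states in Sat(start ∧ ¬valid) with every successor in Z. Already a fixed point.
Sat(A[(start ∧ ¬valid) U start]) = {n0, n1, n2, n3, n4, n6}
Sat(AX A[(start ∧ ¬valid) U start]) = {s : every successor in {n0, n1, n2, n3, n4, n6}} = {n0, n1, n2, n3, n4}
EF (AX A[(start ∧ ¬valid) U start]): least fixpoint, start Z0 = {n0, n1, n2, n3, n4}, add states with some successor in Z. Z1 = {n0, n1, n2, n3, n4, n6}; fixed.
Sat(EF (AX A[(start ∧ ¬valid) U start])) = {n0, n1, n2, n3, n4, n6}
|Sat(EF (AX A[(start ∧ ¬valid) U start]))| = |{n0, n1, n2, n3, n4, n6}| = 6.

6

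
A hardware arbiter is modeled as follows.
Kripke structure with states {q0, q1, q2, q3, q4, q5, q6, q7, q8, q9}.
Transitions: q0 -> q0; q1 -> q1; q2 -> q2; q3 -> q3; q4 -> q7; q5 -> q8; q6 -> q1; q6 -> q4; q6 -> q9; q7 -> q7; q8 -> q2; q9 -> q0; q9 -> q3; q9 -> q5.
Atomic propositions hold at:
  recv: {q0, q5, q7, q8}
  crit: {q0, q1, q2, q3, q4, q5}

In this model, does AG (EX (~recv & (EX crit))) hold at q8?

Sat(~recv) = {q1, q2, q3, q4, q6, q9}
Sat(EX crit) = {s : some successor in {q0, q1, q2, q3, q4, q5}} = {q0, q1, q2, q3, q6, q8, q9}
Sat(~recv & (EX crit)) = {q1, q2, q3, q6, q9}
Sat(EX (~recv & (EX crit))) = {s : some successor in {q1, q2, q3, q6, q9}} = {q1, q2, q3, q6, q8, q9}
AG (EX (~recv & (EX crit))): greatest fixpoint, start Z0 = {q1, q2, q3, q6, q8, q9}, keep only states in Sat with every successor in Z. Z1 = {q1, q2, q3, q8}; fixed.
Sat(AG (EX (~recv & (EX crit)))) = {q1, q2, q3, q8}
q8 ∈ Sat(AG (EX (~recv & (EX crit)))) = {q1, q2, q3, q8}, so the formula holds at q8.

Yes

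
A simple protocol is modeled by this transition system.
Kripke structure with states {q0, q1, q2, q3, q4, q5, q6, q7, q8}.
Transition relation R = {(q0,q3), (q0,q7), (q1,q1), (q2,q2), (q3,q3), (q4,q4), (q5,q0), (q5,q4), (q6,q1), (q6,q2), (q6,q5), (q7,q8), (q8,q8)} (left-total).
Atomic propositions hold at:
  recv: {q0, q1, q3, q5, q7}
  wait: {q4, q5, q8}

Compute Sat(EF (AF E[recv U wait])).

{q0, q4, q5, q6, q7, q8}

E[recv U wait]: least fixpoint, start Z0 = Sat(wait) = {q4, q5, q8}, add states in Sat(recv) with some successor in Z. Z1 = {q4, q5, q7, q8}; Z2 = {q0, q4, q5, q7, q8}; fixed.
Sat(E[recv U wait]) = {q0, q4, q5, q7, q8}
AF E[recv U wait]: least fixpoint, start Z0 = {q0, q4, q5, q7, q8}, add states with every successor in Z. Already a fixed point.
Sat(AF E[recv U wait]) = {q0, q4, q5, q7, q8}
EF (AF E[recv U wait]): least fixpoint, start Z0 = {q0, q4, q5, q7, q8}, add states with some successor in Z. Z1 = {q0, q4, q5, q6, q7, q8}; fixed.
Sat(EF (AF E[recv U wait])) = {q0, q4, q5, q6, q7, q8}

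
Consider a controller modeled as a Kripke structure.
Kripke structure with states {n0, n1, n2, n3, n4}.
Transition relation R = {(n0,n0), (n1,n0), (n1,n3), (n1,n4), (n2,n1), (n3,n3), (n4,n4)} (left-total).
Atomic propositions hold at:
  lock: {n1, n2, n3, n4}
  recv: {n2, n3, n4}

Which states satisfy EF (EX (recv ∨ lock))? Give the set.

Sat(recv ∨ lock) = {n1, n2, n3, n4}
Sat(EX (recv ∨ lock)) = {s : some successor in {n1, n2, n3, n4}} = {n1, n2, n3, n4}
EF (EX (recv ∨ lock)): least fixpoint, start Z0 = {n1, n2, n3, n4}, add states with some successor in Z. Already a fixed point.
Sat(EF (EX (recv ∨ lock))) = {n1, n2, n3, n4}

{n1, n2, n3, n4}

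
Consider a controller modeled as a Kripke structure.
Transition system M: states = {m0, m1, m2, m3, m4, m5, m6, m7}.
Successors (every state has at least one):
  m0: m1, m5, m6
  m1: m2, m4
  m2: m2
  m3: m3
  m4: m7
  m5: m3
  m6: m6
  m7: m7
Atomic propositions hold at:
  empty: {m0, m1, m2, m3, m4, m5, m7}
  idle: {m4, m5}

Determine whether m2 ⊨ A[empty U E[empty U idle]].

E[empty U idle]: least fixpoint, start Z0 = Sat(idle) = {m4, m5}, add states in Sat(empty) with some successor in Z. Z1 = {m0, m1, m4, m5}; fixed.
Sat(E[empty U idle]) = {m0, m1, m4, m5}
A[empty U E[empty U idle]]: least fixpoint, start Z0 = Sat(E[empty U idle]) = {m0, m1, m4, m5}, add states in Sat(empty) with every successor in Z. Already a fixed point.
Sat(A[empty U E[empty U idle]]) = {m0, m1, m4, m5}
m2 ∉ Sat(A[empty U E[empty U idle]]) = {m0, m1, m4, m5}, so the formula does not hold at m2.

No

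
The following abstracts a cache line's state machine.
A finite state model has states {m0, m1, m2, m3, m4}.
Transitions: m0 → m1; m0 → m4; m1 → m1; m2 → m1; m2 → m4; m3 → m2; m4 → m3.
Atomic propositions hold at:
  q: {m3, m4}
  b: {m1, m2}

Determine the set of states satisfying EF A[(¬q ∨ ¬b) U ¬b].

{m0, m2, m3, m4}

Sat(¬q) = {m0, m1, m2}
Sat(¬b) = {m0, m3, m4}
Sat(¬q ∨ ¬b) = {m0, m1, m2, m3, m4}
A[(¬q ∨ ¬b) U ¬b]: least fixpoint, start Z0 = Sat(¬b) = {m0, m3, m4}, add states in Sat(¬q ∨ ¬b) with every successor in Z. Already a fixed point.
Sat(A[(¬q ∨ ¬b) U ¬b]) = {m0, m3, m4}
EF A[(¬q ∨ ¬b) U ¬b]: least fixpoint, start Z0 = {m0, m3, m4}, add states with some successor in Z. Z1 = {m0, m2, m3, m4}; fixed.
Sat(EF A[(¬q ∨ ¬b) U ¬b]) = {m0, m2, m3, m4}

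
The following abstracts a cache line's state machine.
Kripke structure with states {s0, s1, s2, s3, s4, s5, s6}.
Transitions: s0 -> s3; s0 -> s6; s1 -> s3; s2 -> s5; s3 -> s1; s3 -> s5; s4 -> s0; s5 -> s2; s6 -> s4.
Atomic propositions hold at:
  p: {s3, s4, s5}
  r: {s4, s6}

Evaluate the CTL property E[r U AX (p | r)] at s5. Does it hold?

No

Sat(p | r) = {s3, s4, s5, s6}
Sat(AX (p | r)) = {s : every successor in {s3, s4, s5, s6}} = {s0, s1, s2, s6}
E[r U AX (p | r)]: least fixpoint, start Z0 = Sat(AX (p | r)) = {s0, s1, s2, s6}, add states in Sat(r) with some successor in Z. Z1 = {s0, s1, s2, s4, s6}; fixed.
Sat(E[r U AX (p | r)]) = {s0, s1, s2, s4, s6}
s5 ∉ Sat(E[r U AX (p | r)]) = {s0, s1, s2, s4, s6}, so the formula does not hold at s5.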